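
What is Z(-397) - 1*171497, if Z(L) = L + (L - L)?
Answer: -171894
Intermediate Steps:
Z(L) = L (Z(L) = L + 0 = L)
Z(-397) - 1*171497 = -397 - 1*171497 = -397 - 171497 = -171894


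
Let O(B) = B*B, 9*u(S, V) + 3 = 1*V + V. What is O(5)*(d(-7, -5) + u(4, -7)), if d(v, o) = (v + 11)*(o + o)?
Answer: -9425/9 ≈ -1047.2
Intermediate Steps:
d(v, o) = 2*o*(11 + v) (d(v, o) = (11 + v)*(2*o) = 2*o*(11 + v))
u(S, V) = -1/3 + 2*V/9 (u(S, V) = -1/3 + (1*V + V)/9 = -1/3 + (V + V)/9 = -1/3 + (2*V)/9 = -1/3 + 2*V/9)
O(B) = B**2
O(5)*(d(-7, -5) + u(4, -7)) = 5**2*(2*(-5)*(11 - 7) + (-1/3 + (2/9)*(-7))) = 25*(2*(-5)*4 + (-1/3 - 14/9)) = 25*(-40 - 17/9) = 25*(-377/9) = -9425/9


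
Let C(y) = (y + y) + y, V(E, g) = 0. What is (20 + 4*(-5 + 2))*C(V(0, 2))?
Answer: 0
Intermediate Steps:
C(y) = 3*y (C(y) = 2*y + y = 3*y)
(20 + 4*(-5 + 2))*C(V(0, 2)) = (20 + 4*(-5 + 2))*(3*0) = (20 + 4*(-3))*0 = (20 - 12)*0 = 8*0 = 0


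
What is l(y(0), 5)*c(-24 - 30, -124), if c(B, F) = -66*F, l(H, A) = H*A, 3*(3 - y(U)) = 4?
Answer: 68200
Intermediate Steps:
y(U) = 5/3 (y(U) = 3 - 1/3*4 = 3 - 4/3 = 5/3)
l(H, A) = A*H
l(y(0), 5)*c(-24 - 30, -124) = (5*(5/3))*(-66*(-124)) = (25/3)*8184 = 68200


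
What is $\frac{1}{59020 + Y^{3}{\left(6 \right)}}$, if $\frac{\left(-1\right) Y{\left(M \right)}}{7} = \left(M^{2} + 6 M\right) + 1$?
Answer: $- \frac{1}{133373811} \approx -7.4977 \cdot 10^{-9}$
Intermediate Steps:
$Y{\left(M \right)} = -7 - 42 M - 7 M^{2}$ ($Y{\left(M \right)} = - 7 \left(\left(M^{2} + 6 M\right) + 1\right) = - 7 \left(1 + M^{2} + 6 M\right) = -7 - 42 M - 7 M^{2}$)
$\frac{1}{59020 + Y^{3}{\left(6 \right)}} = \frac{1}{59020 + \left(-7 - 252 - 7 \cdot 6^{2}\right)^{3}} = \frac{1}{59020 + \left(-7 - 252 - 252\right)^{3}} = \frac{1}{59020 + \left(-511\right)^{3}} = \frac{1}{59020 - 133432831} = \frac{1}{-133373811} = - \frac{1}{133373811}$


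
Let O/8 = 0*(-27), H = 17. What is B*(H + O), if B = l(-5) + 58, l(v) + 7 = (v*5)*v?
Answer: 2992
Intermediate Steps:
l(v) = -7 + 5*v**2 (l(v) = -7 + (v*5)*v = -7 + (5*v)*v = -7 + 5*v**2)
O = 0 (O = 8*(0*(-27)) = 8*0 = 0)
B = 176 (B = (-7 + 5*(-5)**2) + 58 = (-7 + 5*25) + 58 = (-7 + 125) + 58 = 118 + 58 = 176)
B*(H + O) = 176*(17 + 0) = 176*17 = 2992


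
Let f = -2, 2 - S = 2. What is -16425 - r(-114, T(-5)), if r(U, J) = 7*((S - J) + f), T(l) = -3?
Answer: -16432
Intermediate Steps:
S = 0 (S = 2 - 1*2 = 2 - 2 = 0)
r(U, J) = -14 - 7*J (r(U, J) = 7*((0 - J) - 2) = 7*(-J - 2) = 7*(-2 - J) = -14 - 7*J)
-16425 - r(-114, T(-5)) = -16425 - (-14 - 7*(-3)) = -16425 - (-14 + 21) = -16425 - 1*7 = -16425 - 7 = -16432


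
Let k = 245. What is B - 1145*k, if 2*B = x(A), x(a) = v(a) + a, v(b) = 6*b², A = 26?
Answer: -278484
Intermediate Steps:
x(a) = a + 6*a² (x(a) = 6*a² + a = a + 6*a²)
B = 2041 (B = (26*(1 + 6*26))/2 = (26*(1 + 156))/2 = (26*157)/2 = (½)*4082 = 2041)
B - 1145*k = 2041 - 1145*245 = 2041 - 280525 = -278484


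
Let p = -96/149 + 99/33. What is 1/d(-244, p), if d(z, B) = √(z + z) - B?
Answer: -52299/10957289 - 44402*I*√122/10957289 ≈ -0.004773 - 0.044759*I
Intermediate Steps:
p = 351/149 (p = -96*1/149 + 99*(1/33) = -96/149 + 3 = 351/149 ≈ 2.3557)
d(z, B) = -B + √2*√z (d(z, B) = √(2*z) - B = √2*√z - B = -B + √2*√z)
1/d(-244, p) = 1/(-1*351/149 + √2*√(-244)) = 1/(-351/149 + √2*(2*I*√61)) = 1/(-351/149 + 2*I*√122)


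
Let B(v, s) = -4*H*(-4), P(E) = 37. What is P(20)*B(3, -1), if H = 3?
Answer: 1776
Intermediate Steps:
B(v, s) = 48 (B(v, s) = -12*(-4) = -4*(-12) = 48)
P(20)*B(3, -1) = 37*48 = 1776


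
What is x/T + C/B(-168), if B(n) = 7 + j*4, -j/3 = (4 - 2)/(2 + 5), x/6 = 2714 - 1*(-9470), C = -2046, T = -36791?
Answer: -528748302/919775 ≈ -574.87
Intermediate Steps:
x = 73104 (x = 6*(2714 - 1*(-9470)) = 6*(2714 + 9470) = 6*12184 = 73104)
j = -6/7 (j = -3*(4 - 2)/(2 + 5) = -6/7 ≈ -0.85714)
B(n) = 25/7 (B(n) = 7 - 6/7*4 = 7 - 24/7 = 25/7)
x/T + C/B(-168) = 73104/(-36791) - 2046/25/7 = 73104*(-1/36791) - 2046*7/25 = -73104/36791 - 14322/25 = -528748302/919775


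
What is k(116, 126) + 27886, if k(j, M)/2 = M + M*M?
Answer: 59890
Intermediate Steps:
k(j, M) = 2*M + 2*M² (k(j, M) = 2*(M + M*M) = 2*(M + M²) = 2*M + 2*M²)
k(116, 126) + 27886 = 2*126*(1 + 126) + 27886 = 2*126*127 + 27886 = 32004 + 27886 = 59890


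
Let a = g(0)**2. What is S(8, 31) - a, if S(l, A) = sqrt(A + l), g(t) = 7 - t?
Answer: -49 + sqrt(39) ≈ -42.755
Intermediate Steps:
a = 49 (a = (7 - 1*0)**2 = (7 + 0)**2 = 7**2 = 49)
S(8, 31) - a = sqrt(31 + 8) - 1*49 = sqrt(39) - 49 = -49 + sqrt(39)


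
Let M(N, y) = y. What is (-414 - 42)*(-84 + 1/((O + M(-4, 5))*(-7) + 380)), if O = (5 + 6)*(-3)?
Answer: 919277/24 ≈ 38303.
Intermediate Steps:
O = -33 (O = 11*(-3) = -33)
(-414 - 42)*(-84 + 1/((O + M(-4, 5))*(-7) + 380)) = (-414 - 42)*(-84 + 1/((-33 + 5)*(-7) + 380)) = -456*(-84 + 1/(-28*(-7) + 380)) = -456*(-84 + 1/(196 + 380)) = -456*(-84 + 1/576) = -456*(-48383/576) = 919277/24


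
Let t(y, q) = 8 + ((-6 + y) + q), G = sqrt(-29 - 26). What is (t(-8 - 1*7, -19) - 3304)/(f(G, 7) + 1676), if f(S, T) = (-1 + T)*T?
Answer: -1668/859 ≈ -1.9418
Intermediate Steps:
G = I*sqrt(55) (G = sqrt(-55) = I*sqrt(55) ≈ 7.4162*I)
f(S, T) = T*(-1 + T)
t(y, q) = 2 + q + y (t(y, q) = 8 + (-6 + q + y) = 2 + q + y)
(t(-8 - 1*7, -19) - 3304)/(f(G, 7) + 1676) = ((2 - 19 + (-8 - 1*7)) - 3304)/(7*(-1 + 7) + 1676) = ((2 - 19 + (-8 - 7)) - 3304)/(7*6 + 1676) = ((2 - 19 - 15) - 3304)/(42 + 1676) = (-32 - 3304)/1718 = -3336*1/1718 = -1668/859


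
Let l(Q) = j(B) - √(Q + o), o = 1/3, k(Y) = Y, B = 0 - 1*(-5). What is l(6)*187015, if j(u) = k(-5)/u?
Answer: -187015 - 187015*√57/3 ≈ -6.5766e+5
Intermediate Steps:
B = 5 (B = 0 + 5 = 5)
j(u) = -5/u
o = ⅓ ≈ 0.33333
l(Q) = -1 - √(⅓ + Q) (l(Q) = -5/5 - √(Q + ⅓) = -5*⅕ - √(⅓ + Q) = -1 - √(⅓ + Q))
l(6)*187015 = (-1 - √(3 + 9*6)/3)*187015 = (-1 - √(3 + 54)/3)*187015 = (-1 - √57/3)*187015 = -187015 - 187015*√57/3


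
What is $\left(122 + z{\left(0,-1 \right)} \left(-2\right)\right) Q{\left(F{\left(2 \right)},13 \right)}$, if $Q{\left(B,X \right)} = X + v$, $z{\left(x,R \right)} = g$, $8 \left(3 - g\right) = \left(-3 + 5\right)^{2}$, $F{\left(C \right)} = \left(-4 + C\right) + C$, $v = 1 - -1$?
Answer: $1755$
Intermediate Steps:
$v = 2$ ($v = 1 + 1 = 2$)
$F{\left(C \right)} = -4 + 2 C$
$g = \frac{5}{2}$ ($g = 3 - \frac{\left(-3 + 5\right)^{2}}{8} = 3 - \frac{2^{2}}{8} = 3 - \frac{1}{2} = \frac{5}{2} \approx 2.5$)
$z{\left(x,R \right)} = \frac{5}{2}$
$Q{\left(B,X \right)} = 2 + X$ ($Q{\left(B,X \right)} = X + 2 = 2 + X$)
$\left(122 + z{\left(0,-1 \right)} \left(-2\right)\right) Q{\left(F{\left(2 \right)},13 \right)} = \left(122 + \frac{5}{2} \left(-2\right)\right) \left(2 + 13\right) = \left(122 - 5\right) 15 = 117 \cdot 15 = 1755$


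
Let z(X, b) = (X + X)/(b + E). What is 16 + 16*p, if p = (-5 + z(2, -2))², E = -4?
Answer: 4768/9 ≈ 529.78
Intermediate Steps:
z(X, b) = 2*X/(-4 + b) (z(X, b) = (X + X)/(b - 4) = (2*X)/(-4 + b) = 2*X/(-4 + b))
p = 289/9 (p = (-5 + 2*2/(-4 - 2))² = (-5 + 2*2/(-6))² = (-5 + 2*2*(-⅙))² = (-5 - ⅔)² = (-17/3)² = 289/9 ≈ 32.111)
16 + 16*p = 16 + 16*(289/9) = 16 + 4624/9 = 4768/9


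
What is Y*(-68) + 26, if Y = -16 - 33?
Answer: 3358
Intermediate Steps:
Y = -49
Y*(-68) + 26 = -49*(-68) + 26 = 3332 + 26 = 3358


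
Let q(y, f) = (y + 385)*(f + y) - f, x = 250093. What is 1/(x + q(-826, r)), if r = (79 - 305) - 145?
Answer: 1/778341 ≈ 1.2848e-6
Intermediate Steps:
r = -371 (r = -226 - 145 = -371)
q(y, f) = -f + (385 + y)*(f + y) (q(y, f) = (385 + y)*(f + y) - f = -f + (385 + y)*(f + y))
1/(x + q(-826, r)) = 1/(250093 + ((-826)² + 384*(-371) + 385*(-826) - 371*(-826))) = 1/(250093 + (682276 - 142464 - 318010 + 306446)) = 1/(250093 + 528248) = 1/778341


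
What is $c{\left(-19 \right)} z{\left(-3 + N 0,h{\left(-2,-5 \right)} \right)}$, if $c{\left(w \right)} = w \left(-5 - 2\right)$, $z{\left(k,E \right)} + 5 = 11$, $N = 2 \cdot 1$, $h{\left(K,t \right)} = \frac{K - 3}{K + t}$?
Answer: $798$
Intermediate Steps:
$h{\left(K,t \right)} = \frac{-3 + K}{K + t}$
$N = 2$
$z{\left(k,E \right)} = 6$ ($z{\left(k,E \right)} = -5 + 11 = 6$)
$c{\left(w \right)} = - 7 w$ ($c{\left(w \right)} = w \left(-7\right) = - 7 w$)
$c{\left(-19 \right)} z{\left(-3 + N 0,h{\left(-2,-5 \right)} \right)} = \left(-7\right) \left(-19\right) 6 = 133 \cdot 6 = 798$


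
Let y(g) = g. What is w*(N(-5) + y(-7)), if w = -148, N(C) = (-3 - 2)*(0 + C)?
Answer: -2664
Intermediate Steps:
N(C) = -5*C
w*(N(-5) + y(-7)) = -148*(-5*(-5) - 7) = -148*(25 - 7) = -148*18 = -2664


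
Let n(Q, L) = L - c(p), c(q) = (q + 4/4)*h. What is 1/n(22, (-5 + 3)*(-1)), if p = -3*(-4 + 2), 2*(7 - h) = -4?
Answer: -1/61 ≈ -0.016393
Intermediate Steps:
h = 9 (h = 7 - 1/2*(-4) = 7 + 2 = 9)
p = 6 (p = -3*(-2) = 6)
c(q) = 9 + 9*q (c(q) = (q + 4/4)*9 = (q + 4*(1/4))*9 = (q + 1)*9 = (1 + q)*9 = 9 + 9*q)
n(Q, L) = -63 + L (n(Q, L) = L - (9 + 9*6) = L - (9 + 54) = L - 1*63 = L - 63 = -63 + L)
1/n(22, (-5 + 3)*(-1)) = 1/(-63 + (-5 + 3)*(-1)) = 1/(-63 - 2*(-1)) = 1/(-63 + 2) = 1/(-61) = -1/61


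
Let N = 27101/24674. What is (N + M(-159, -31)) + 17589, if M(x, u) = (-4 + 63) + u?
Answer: 434708959/24674 ≈ 17618.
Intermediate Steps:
N = 27101/24674 (N = 27101*(1/24674) = 27101/24674 ≈ 1.0984)
M(x, u) = 59 + u
(N + M(-159, -31)) + 17589 = (27101/24674 + (59 - 31)) + 17589 = (27101/24674 + 28) + 17589 = 717973/24674 + 17589 = 434708959/24674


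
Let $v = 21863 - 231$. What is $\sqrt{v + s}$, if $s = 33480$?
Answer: $166 \sqrt{2} \approx 234.76$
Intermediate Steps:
$v = 21632$
$\sqrt{v + s} = \sqrt{21632 + 33480} = \sqrt{55112} = 166 \sqrt{2}$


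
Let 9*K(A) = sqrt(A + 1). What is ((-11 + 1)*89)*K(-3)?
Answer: -890*I*sqrt(2)/9 ≈ -139.85*I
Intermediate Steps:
K(A) = sqrt(1 + A)/9 (K(A) = sqrt(A + 1)/9 = sqrt(1 + A)/9)
((-11 + 1)*89)*K(-3) = ((-11 + 1)*89)*(sqrt(1 - 3)/9) = (-10*89)*(sqrt(-2)/9) = -890*I*sqrt(2)/9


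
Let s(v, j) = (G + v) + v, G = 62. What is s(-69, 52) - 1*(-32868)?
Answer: 32792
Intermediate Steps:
s(v, j) = 62 + 2*v (s(v, j) = (62 + v) + v = 62 + 2*v)
s(-69, 52) - 1*(-32868) = (62 + 2*(-69)) - 1*(-32868) = (62 - 138) + 32868 = -76 + 32868 = 32792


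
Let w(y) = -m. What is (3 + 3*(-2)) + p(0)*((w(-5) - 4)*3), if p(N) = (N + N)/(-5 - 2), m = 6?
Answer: -3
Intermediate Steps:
w(y) = -6 (w(y) = -1*6 = -6)
p(N) = -2*N/7 (p(N) = (2*N)/(-7) = (2*N)*(-1/7) = -2*N/7)
(3 + 3*(-2)) + p(0)*((w(-5) - 4)*3) = (3 + 3*(-2)) + (-2/7*0)*((-6 - 4)*3) = (3 - 6) + 0*(-10*3) = -3 + 0*(-30) = -3 + 0 = -3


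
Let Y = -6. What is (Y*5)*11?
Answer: -330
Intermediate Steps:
(Y*5)*11 = -6*5*11 = -30*11 = -330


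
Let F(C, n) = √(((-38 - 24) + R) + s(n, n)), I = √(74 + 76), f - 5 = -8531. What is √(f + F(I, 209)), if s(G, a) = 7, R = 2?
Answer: √(-8526 + I*√53) ≈ 0.0394 + 92.336*I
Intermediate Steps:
f = -8526 (f = 5 - 8531 = -8526)
I = 5*√6 (I = √150 = 5*√6 ≈ 12.247)
F(C, n) = I*√53 (F(C, n) = √(((-38 - 24) + 2) + 7) = √((-62 + 2) + 7) = √(-60 + 7) = √(-53) = I*√53)
√(f + F(I, 209)) = √(-8526 + I*√53)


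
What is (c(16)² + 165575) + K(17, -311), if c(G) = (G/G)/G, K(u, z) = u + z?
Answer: 42311937/256 ≈ 1.6528e+5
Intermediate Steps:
c(G) = 1/G
(c(16)² + 165575) + K(17, -311) = ((1/16)² + 165575) + (17 - 311) = ((1/16)² + 165575) - 294 = (1/256 + 165575) - 294 = 42387201/256 - 294 = 42311937/256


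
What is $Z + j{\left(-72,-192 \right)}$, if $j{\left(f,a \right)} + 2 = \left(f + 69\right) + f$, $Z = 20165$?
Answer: $20088$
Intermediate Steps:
$j{\left(f,a \right)} = 67 + 2 f$ ($j{\left(f,a \right)} = -2 + \left(\left(f + 69\right) + f\right) = -2 + \left(\left(69 + f\right) + f\right) = -2 + \left(69 + 2 f\right) = 67 + 2 f$)
$Z + j{\left(-72,-192 \right)} = 20165 + \left(67 + 2 \left(-72\right)\right) = 20165 + \left(67 - 144\right) = 20165 - 77 = 20088$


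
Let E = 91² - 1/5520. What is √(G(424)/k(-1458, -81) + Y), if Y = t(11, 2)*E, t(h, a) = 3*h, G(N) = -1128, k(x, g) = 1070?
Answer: √662030896882855/49220 ≈ 522.75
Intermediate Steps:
E = 45711119/5520 (E = 8281 - 1*1/5520 = 8281 - 1/5520 = 45711119/5520 ≈ 8281.0)
Y = 502822309/1840 (Y = (3*11)*(45711119/5520) = 33*(45711119/5520) = 502822309/1840 ≈ 2.7327e+5)
√(G(424)/k(-1458, -81) + Y) = √(-1128/1070 + 502822309/1840) = √(-1128*1/1070 + 502822309/1840) = √(-564/535 + 502822309/1840) = √(53801779511/196880) = √662030896882855/49220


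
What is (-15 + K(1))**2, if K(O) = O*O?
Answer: 196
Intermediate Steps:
K(O) = O**2
(-15 + K(1))**2 = (-15 + 1**2)**2 = (-15 + 1)**2 = (-14)**2 = 196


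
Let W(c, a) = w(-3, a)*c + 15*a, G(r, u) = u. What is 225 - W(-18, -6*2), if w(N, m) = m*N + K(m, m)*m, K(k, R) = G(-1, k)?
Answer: 3645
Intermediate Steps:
K(k, R) = k
w(N, m) = m**2 + N*m (w(N, m) = m*N + m*m = N*m + m**2 = m**2 + N*m)
W(c, a) = 15*a + a*c*(-3 + a) (W(c, a) = (a*(-3 + a))*c + 15*a = a*c*(-3 + a) + 15*a = 15*a + a*c*(-3 + a))
225 - W(-18, -6*2) = 225 - (-6*2)*(15 - 18*(-3 - 6*2)) = 225 - (-12)*(15 - 18*(-3 - 12)) = 225 - (-12)*(15 - 18*(-15)) = 225 - (-12)*(15 + 270) = 225 - (-12)*285 = 225 - 1*(-3420) = 225 + 3420 = 3645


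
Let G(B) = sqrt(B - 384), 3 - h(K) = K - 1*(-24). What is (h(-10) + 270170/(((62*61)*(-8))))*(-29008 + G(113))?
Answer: 1093213618/1891 - 301493*I*sqrt(271)/15128 ≈ 5.7811e+5 - 328.08*I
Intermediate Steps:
h(K) = -21 - K (h(K) = 3 - (K - 1*(-24)) = 3 - (K + 24) = 3 - (24 + K) = 3 + (-24 - K) = -21 - K)
G(B) = sqrt(-384 + B)
(h(-10) + 270170/(((62*61)*(-8))))*(-29008 + G(113)) = ((-21 - 1*(-10)) + 270170/(((62*61)*(-8))))*(-29008 + sqrt(-384 + 113)) = ((-21 + 10) + 270170/((3782*(-8))))*(-29008 + sqrt(-271)) = (-11 + 270170/(-30256))*(-29008 + I*sqrt(271)) = (-11 + 270170*(-1/30256))*(-29008 + I*sqrt(271)) = (-11 - 135085/15128)*(-29008 + I*sqrt(271)) = -301493*(-29008 + I*sqrt(271))/15128 = 1093213618/1891 - 301493*I*sqrt(271)/15128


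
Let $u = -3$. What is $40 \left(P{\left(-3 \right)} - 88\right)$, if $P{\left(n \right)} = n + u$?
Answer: $-3760$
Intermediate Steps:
$P{\left(n \right)} = -3 + n$ ($P{\left(n \right)} = n - 3 = -3 + n$)
$40 \left(P{\left(-3 \right)} - 88\right) = 40 \left(\left(-3 - 3\right) - 88\right) = 40 \left(-6 - 88\right) = 40 \left(-94\right) = -3760$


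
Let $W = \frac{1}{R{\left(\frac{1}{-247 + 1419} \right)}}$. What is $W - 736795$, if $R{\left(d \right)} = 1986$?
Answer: $- \frac{1463274869}{1986} \approx -7.368 \cdot 10^{5}$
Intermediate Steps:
$W = \frac{1}{1986} \approx 0.00050353$
$W - 736795 = \frac{1}{1986} - 736795 = - \frac{1463274869}{1986}$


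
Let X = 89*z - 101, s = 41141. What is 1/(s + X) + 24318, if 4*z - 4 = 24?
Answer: 1013160835/41663 ≈ 24318.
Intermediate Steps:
z = 7 (z = 1 + (1/4)*24 = 1 + 6 = 7)
X = 522 (X = 89*7 - 101 = 623 - 101 = 522)
1/(s + X) + 24318 = 1/(41141 + 522) + 24318 = 1/41663 + 24318 = 1013160835/41663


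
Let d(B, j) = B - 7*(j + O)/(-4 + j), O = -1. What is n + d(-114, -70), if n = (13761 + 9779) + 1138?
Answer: 1817239/74 ≈ 24557.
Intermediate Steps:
d(B, j) = B - 7*(-1 + j)/(-4 + j) (d(B, j) = B - 7*(j - 1)/(-4 + j) = B - 7*(-1 + j)/(-4 + j))
n = 24678 (n = 23540 + 1138 = 24678)
n + d(-114, -70) = 24678 + (7 - 7*(-70) - 4*(-114) - 114*(-70))/(-4 - 70) = 24678 + (7 + 490 + 456 + 7980)/(-74) = 24678 - 1/74*8933 = 24678 - 8933/74 = 1817239/74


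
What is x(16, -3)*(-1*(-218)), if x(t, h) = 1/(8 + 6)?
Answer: 109/7 ≈ 15.571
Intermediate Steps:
x(t, h) = 1/14
x(16, -3)*(-1*(-218)) = (-1*(-218))/14 = (1/14)*218 = 109/7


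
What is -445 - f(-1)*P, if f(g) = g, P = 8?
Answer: -437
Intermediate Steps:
-445 - f(-1)*P = -445 - (-1*8) = -445 - (-8) = -445 - 1*(-8) = -445 + 8 = -437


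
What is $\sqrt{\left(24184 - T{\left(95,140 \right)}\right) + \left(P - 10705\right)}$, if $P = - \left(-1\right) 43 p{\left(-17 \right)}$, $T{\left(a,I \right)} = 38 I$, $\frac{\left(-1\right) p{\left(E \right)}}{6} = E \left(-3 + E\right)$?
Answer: $i \sqrt{79561} \approx 282.07 i$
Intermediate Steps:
$p{\left(E \right)} = - 6 E \left(-3 + E\right)$
$P = -87720$ ($P = - \left(-1\right) 43 \cdot 6 \left(-17\right) \left(3 - -17\right) = \left(-1\right) \left(-43\right) 6 \left(-17\right) \left(3 + 17\right) = 43 \cdot 6 \left(-17\right) 20 = 43 \left(-2040\right) = -87720$)
$\sqrt{\left(24184 - T{\left(95,140 \right)}\right) + \left(P - 10705\right)} = \sqrt{\left(24184 - 38 \cdot 140\right) - 98425} = \sqrt{\left(24184 - 5320\right) - 98425} = \sqrt{18864 - 98425} = \sqrt{-79561} = i \sqrt{79561}$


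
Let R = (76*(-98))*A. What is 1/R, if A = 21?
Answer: -1/156408 ≈ -6.3935e-6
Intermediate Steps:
R = -156408 (R = (76*(-98))*21 = -7448*21 = -156408)
1/R = 1/(-156408) = -1/156408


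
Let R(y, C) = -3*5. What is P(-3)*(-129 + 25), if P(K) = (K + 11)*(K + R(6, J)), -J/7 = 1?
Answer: 14976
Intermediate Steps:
J = -7 (J = -7*1 = -7)
R(y, C) = -15
P(K) = (-15 + K)*(11 + K) (P(K) = (K + 11)*(K - 15) = (11 + K)*(-15 + K) = (-15 + K)*(11 + K))
P(-3)*(-129 + 25) = (-165 + (-3)² - 4*(-3))*(-129 + 25) = (-165 + 9 + 12)*(-104) = -144*(-104) = 14976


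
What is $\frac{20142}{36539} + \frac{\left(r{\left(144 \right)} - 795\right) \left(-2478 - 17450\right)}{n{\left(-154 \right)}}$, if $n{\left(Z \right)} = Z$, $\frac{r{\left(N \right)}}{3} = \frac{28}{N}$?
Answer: $- \frac{867676128115}{8440509} \approx -1.028 \cdot 10^{5}$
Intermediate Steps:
$r{\left(N \right)} = \frac{84}{N}$ ($r{\left(N \right)} = 3 \frac{28}{N} = \frac{84}{N}$)
$\frac{20142}{36539} + \frac{\left(r{\left(144 \right)} - 795\right) \left(-2478 - 17450\right)}{n{\left(-154 \right)}} = \frac{20142}{36539} + \frac{\left(\frac{84}{144} - 795\right) \left(-2478 - 17450\right)}{-154} = 20142 \cdot \frac{1}{36539} + \left(84 \cdot \frac{1}{144} - 795\right) \left(-19928\right) \left(- \frac{1}{154}\right) = \frac{20142}{36539} + \left(\frac{7}{12} - 795\right) \left(-19928\right) \left(- \frac{1}{154}\right) = \frac{20142}{36539} + \left(- \frac{9533}{12}\right) \left(-19928\right) \left(- \frac{1}{154}\right) = \frac{20142}{36539} + \frac{47493406}{3} \left(- \frac{1}{154}\right) = \frac{20142}{36539} - \frac{23746703}{231} = - \frac{867676128115}{8440509}$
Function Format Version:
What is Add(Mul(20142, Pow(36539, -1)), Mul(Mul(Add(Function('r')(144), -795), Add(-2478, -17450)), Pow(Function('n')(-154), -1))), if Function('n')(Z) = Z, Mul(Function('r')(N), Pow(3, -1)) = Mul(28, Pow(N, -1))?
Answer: Rational(-867676128115, 8440509) ≈ -1.0280e+5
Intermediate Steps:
Function('r')(N) = Mul(84, Pow(N, -1)) (Function('r')(N) = Mul(3, Mul(28, Pow(N, -1))) = Mul(84, Pow(N, -1)))
Add(Mul(20142, Pow(36539, -1)), Mul(Mul(Add(Function('r')(144), -795), Add(-2478, -17450)), Pow(Function('n')(-154), -1))) = Add(Mul(20142, Pow(36539, -1)), Mul(Mul(Add(Mul(84, Pow(144, -1)), -795), Add(-2478, -17450)), Pow(-154, -1))) = Add(Mul(20142, Rational(1, 36539)), Mul(Mul(Add(Mul(84, Rational(1, 144)), -795), -19928), Rational(-1, 154))) = Add(Rational(20142, 36539), Mul(Mul(Add(Rational(7, 12), -795), -19928), Rational(-1, 154))) = Add(Rational(20142, 36539), Mul(Mul(Rational(-9533, 12), -19928), Rational(-1, 154))) = Add(Rational(20142, 36539), Mul(Rational(47493406, 3), Rational(-1, 154))) = Add(Rational(20142, 36539), Rational(-23746703, 231)) = Rational(-867676128115, 8440509)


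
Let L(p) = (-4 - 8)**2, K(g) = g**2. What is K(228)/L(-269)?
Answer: 361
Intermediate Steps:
L(p) = 144 (L(p) = (-12)**2 = 144)
K(228)/L(-269) = 228**2/144 = 51984*(1/144) = 361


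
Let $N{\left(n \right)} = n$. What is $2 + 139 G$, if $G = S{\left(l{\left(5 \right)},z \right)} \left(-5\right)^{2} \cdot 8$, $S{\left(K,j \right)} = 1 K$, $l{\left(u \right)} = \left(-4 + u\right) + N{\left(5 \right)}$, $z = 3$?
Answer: $166802$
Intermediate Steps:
$l{\left(u \right)} = 1 + u$ ($l{\left(u \right)} = \left(-4 + u\right) + 5 = 1 + u$)
$S{\left(K,j \right)} = K$
$G = 1200$ ($G = \left(1 + 5\right) \left(-5\right)^{2} \cdot 8 = 6 \cdot 25 \cdot 8 = 150 \cdot 8 = 1200$)
$2 + 139 G = 2 + 139 \cdot 1200 = 2 + 166800 = 166802$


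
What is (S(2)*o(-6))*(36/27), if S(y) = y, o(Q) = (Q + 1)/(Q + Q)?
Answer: 10/9 ≈ 1.1111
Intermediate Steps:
o(Q) = (1 + Q)/(2*Q) (o(Q) = (1 + Q)/((2*Q)) = (1 + Q)*(1/(2*Q)) = (1 + Q)/(2*Q))
(S(2)*o(-6))*(36/27) = (2*((½)*(1 - 6)/(-6)))*(36/27) = (2*((½)*(-⅙)*(-5)))*(36*(1/27)) = (2*(5/12))*(4/3) = (⅚)*(4/3) = 10/9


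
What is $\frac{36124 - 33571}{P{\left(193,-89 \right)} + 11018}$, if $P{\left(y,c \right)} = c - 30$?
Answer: $\frac{851}{3633} \approx 0.23424$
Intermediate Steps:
$P{\left(y,c \right)} = -30 + c$ ($P{\left(y,c \right)} = c - 30 = -30 + c$)
$\frac{36124 - 33571}{P{\left(193,-89 \right)} + 11018} = \frac{36124 - 33571}{\left(-30 - 89\right) + 11018} = \frac{2553}{-119 + 11018} = \frac{2553}{10899} = 2553 \cdot \frac{1}{10899} = \frac{851}{3633}$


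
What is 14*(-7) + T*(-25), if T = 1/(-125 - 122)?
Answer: -24181/247 ≈ -97.899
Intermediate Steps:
T = -1/247 (T = 1/(-247) = -1/247 ≈ -0.0040486)
14*(-7) + T*(-25) = 14*(-7) - 1/247*(-25) = -98 + 25/247 = -24181/247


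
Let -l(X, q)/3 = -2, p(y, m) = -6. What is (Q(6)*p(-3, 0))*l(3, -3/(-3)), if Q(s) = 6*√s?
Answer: -216*√6 ≈ -529.09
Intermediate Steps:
l(X, q) = 6 (l(X, q) = -3*(-2) = 6)
(Q(6)*p(-3, 0))*l(3, -3/(-3)) = ((6*√6)*(-6))*6 = -36*√6*6 = -216*√6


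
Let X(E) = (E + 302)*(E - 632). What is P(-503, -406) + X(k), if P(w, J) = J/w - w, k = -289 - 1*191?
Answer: 99815223/503 ≈ 1.9844e+5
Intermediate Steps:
k = -480 (k = -289 - 191 = -480)
P(w, J) = -w + J/w
X(E) = (-632 + E)*(302 + E) (X(E) = (302 + E)*(-632 + E) = (-632 + E)*(302 + E))
P(-503, -406) + X(k) = (-1*(-503) - 406/(-503)) + (-190864 + (-480)² - 330*(-480)) = (503 - 406*(-1/503)) + (-190864 + 230400 + 158400) = (503 + 406/503) + 197936 = 253415/503 + 197936 = 99815223/503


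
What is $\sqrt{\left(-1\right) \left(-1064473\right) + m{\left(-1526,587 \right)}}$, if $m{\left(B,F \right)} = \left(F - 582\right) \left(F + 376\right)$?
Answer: $2 \sqrt{267322} \approx 1034.1$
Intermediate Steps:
$m{\left(B,F \right)} = \left(-582 + F\right) \left(376 + F\right)$
$\sqrt{\left(-1\right) \left(-1064473\right) + m{\left(-1526,587 \right)}} = \sqrt{\left(-1\right) \left(-1064473\right) - \left(339754 - 344569\right)} = \sqrt{1064473 - -4815} = \sqrt{1064473 + 4815} = \sqrt{1069288} = 2 \sqrt{267322}$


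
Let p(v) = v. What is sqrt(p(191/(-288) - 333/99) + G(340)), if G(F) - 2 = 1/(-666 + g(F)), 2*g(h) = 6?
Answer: I*sqrt(6904511614)/58344 ≈ 1.4242*I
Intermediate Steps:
g(h) = 3 (g(h) = (1/2)*6 = 3)
G(F) = 1325/663 (G(F) = 2 + 1/(-666 + 3) = 2 + 1/(-663) = 2 - 1/663 = 1325/663)
sqrt(p(191/(-288) - 333/99) + G(340)) = sqrt((191/(-288) - 333/99) + 1325/663) = sqrt((191*(-1/288) - 333*1/99) + 1325/663) = sqrt((-191/288 - 37/11) + 1325/663) = sqrt(-12757/3168 + 1325/663) = sqrt(-1420097/700128) = I*sqrt(6904511614)/58344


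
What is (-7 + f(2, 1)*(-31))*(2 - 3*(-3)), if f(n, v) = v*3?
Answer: -1100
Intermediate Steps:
f(n, v) = 3*v
(-7 + f(2, 1)*(-31))*(2 - 3*(-3)) = (-7 + (3*1)*(-31))*(2 - 3*(-3)) = (-7 + 3*(-31))*(2 + 9) = (-7 - 93)*11 = -100*11 = -1100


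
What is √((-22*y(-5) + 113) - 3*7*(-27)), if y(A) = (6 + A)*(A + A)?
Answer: 30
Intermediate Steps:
y(A) = 2*A*(6 + A) (y(A) = (6 + A)*(2*A) = 2*A*(6 + A))
√((-22*y(-5) + 113) - 3*7*(-27)) = √((-44*(-5)*(6 - 5) + 113) - 3*7*(-27)) = √((-44*(-5) + 113) - 21*(-27)) = √((-22*(-10) + 113) + 567) = √((220 + 113) + 567) = √(333 + 567) = √900 = 30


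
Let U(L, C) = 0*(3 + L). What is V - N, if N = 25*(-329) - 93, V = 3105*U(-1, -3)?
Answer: 8318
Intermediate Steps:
U(L, C) = 0
V = 0 (V = 3105*0 = 0)
N = -8318 (N = -8225 - 93 = -8318)
V - N = 0 - 1*(-8318) = 0 + 8318 = 8318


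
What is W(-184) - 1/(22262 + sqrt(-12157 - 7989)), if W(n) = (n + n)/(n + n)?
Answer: 247797264/247808395 + I*sqrt(20146)/495616790 ≈ 0.99996 + 2.8638e-7*I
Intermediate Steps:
W(n) = 1 (W(n) = (2*n)/((2*n)) = (2*n)*(1/(2*n)) = 1)
W(-184) - 1/(22262 + sqrt(-12157 - 7989)) = 1 - 1/(22262 + sqrt(-12157 - 7989)) = 1 - 1/(22262 + sqrt(-20146)) = 1 - 1/(22262 + I*sqrt(20146))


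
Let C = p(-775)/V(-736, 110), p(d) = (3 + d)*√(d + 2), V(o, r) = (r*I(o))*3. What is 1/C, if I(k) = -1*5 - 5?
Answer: -825*I*√773/149189 ≈ -0.15375*I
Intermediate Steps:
I(k) = -10 (I(k) = -5 - 5 = -10)
V(o, r) = -30*r (V(o, r) = (r*(-10))*3 = -10*r*3 = -30*r)
p(d) = √(2 + d)*(3 + d) (p(d) = (3 + d)*√(2 + d) = √(2 + d)*(3 + d))
C = 193*I*√773/825 (C = (√(2 - 775)*(3 - 775))/((-30*110)) = (√(-773)*(-772))/(-3300) = ((I*√773)*(-772))*(-1/3300) = -772*I*√773*(-1/3300) = 193*I*√773/825 ≈ 6.5042*I)
1/C = 1/(193*I*√773/825) = -825*I*√773/149189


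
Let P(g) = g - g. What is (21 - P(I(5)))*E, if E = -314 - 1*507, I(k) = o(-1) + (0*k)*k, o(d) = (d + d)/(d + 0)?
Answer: -17241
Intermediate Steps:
o(d) = 2 (o(d) = (2*d)/d = 2)
I(k) = 2 (I(k) = 2 + (0*k)*k = 2 + 0*k = 2 + 0 = 2)
P(g) = 0
E = -821 (E = -314 - 507 = -821)
(21 - P(I(5)))*E = (21 - 1*0)*(-821) = (21 + 0)*(-821) = 21*(-821) = -17241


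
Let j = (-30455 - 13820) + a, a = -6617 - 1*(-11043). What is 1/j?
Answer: -1/39849 ≈ -2.5095e-5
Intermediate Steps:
a = 4426 (a = -6617 + 11043 = 4426)
j = -39849 (j = (-30455 - 13820) + 4426 = -44275 + 4426 = -39849)
1/j = 1/(-39849) = -1/39849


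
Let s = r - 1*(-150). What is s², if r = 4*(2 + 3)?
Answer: 28900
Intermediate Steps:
r = 20 (r = 4*5 = 20)
s = 170 (s = 20 - 1*(-150) = 20 + 150 = 170)
s² = 170² = 28900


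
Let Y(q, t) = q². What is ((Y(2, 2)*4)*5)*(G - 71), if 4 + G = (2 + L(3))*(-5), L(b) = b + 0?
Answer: -8000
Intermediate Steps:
L(b) = b
G = -29 (G = -4 + (2 + 3)*(-5) = -4 + 5*(-5) = -4 - 25 = -29)
((Y(2, 2)*4)*5)*(G - 71) = ((2²*4)*5)*(-29 - 71) = ((4*4)*5)*(-100) = (16*5)*(-100) = 80*(-100) = -8000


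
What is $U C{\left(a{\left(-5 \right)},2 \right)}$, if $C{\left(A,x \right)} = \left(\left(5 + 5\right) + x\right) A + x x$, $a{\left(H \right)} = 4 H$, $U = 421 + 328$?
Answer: $-176764$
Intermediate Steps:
$U = 749$
$C{\left(A,x \right)} = x^{2} + A \left(10 + x\right)$ ($C{\left(A,x \right)} = \left(10 + x\right) A + x^{2} = A \left(10 + x\right) + x^{2} = x^{2} + A \left(10 + x\right)$)
$U C{\left(a{\left(-5 \right)},2 \right)} = 749 \left(2^{2} + 10 \cdot 4 \left(-5\right) + 4 \left(-5\right) 2\right) = 749 \left(4 + 10 \left(-20\right) - 40\right) = 749 \left(4 - 200 - 40\right) = 749 \left(-236\right) = -176764$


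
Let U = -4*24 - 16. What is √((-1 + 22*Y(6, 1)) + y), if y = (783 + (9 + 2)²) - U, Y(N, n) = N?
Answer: √1147 ≈ 33.867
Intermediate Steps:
U = -112 (U = -96 - 16 = -112)
y = 1016 (y = (783 + (9 + 2)²) - 1*(-112) = (783 + 11²) + 112 = (783 + 121) + 112 = 904 + 112 = 1016)
√((-1 + 22*Y(6, 1)) + y) = √((-1 + 22*6) + 1016) = √((-1 + 132) + 1016) = √(131 + 1016) = √1147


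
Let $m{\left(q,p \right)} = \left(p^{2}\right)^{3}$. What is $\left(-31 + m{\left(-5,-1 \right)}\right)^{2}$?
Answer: $900$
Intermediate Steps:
$m{\left(q,p \right)} = p^{6}$
$\left(-31 + m{\left(-5,-1 \right)}\right)^{2} = \left(-31 + \left(-1\right)^{6}\right)^{2} = \left(-31 + 1\right)^{2} = \left(-30\right)^{2} = 900$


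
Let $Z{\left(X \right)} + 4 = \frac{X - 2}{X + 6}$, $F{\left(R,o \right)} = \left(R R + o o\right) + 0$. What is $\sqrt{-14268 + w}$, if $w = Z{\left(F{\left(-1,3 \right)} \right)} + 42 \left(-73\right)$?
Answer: $\frac{5 i \sqrt{2774}}{2} \approx 131.67 i$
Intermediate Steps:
$F{\left(R,o \right)} = R^{2} + o^{2}$ ($F{\left(R,o \right)} = \left(R^{2} + o^{2}\right) + 0 = R^{2} + o^{2}$)
$Z{\left(X \right)} = -4 + \frac{-2 + X}{6 + X}$ ($Z{\left(X \right)} = -4 + \frac{X - 2}{X + 6} = -4 + \frac{-2 + X}{6 + X}$)
$w = - \frac{6139}{2}$ ($w = \frac{-26 - 3 \left(\left(-1\right)^{2} + 3^{2}\right)}{6 + \left(\left(-1\right)^{2} + 3^{2}\right)} + 42 \left(-73\right) = \frac{-26 - 3 \left(1 + 9\right)}{6 + \left(1 + 9\right)} - 3066 = \frac{-26 - 30}{6 + 10} - 3066 = \frac{-26 - 30}{16} - 3066 = \frac{1}{16} \left(-56\right) - 3066 = - \frac{7}{2} - 3066 = - \frac{6139}{2} \approx -3069.5$)
$\sqrt{-14268 + w} = \sqrt{-14268 - \frac{6139}{2}} = \sqrt{- \frac{34675}{2}} = \frac{5 i \sqrt{2774}}{2}$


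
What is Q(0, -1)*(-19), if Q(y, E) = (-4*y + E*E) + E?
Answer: 0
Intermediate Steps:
Q(y, E) = E + E² - 4*y (Q(y, E) = (-4*y + E²) + E = (E² - 4*y) + E = E + E² - 4*y)
Q(0, -1)*(-19) = (-1 + (-1)² - 4*0)*(-19) = (-1 + 1 + 0)*(-19) = 0*(-19) = 0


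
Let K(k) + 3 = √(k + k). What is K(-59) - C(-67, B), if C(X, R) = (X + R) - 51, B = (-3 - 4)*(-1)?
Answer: 108 + I*√118 ≈ 108.0 + 10.863*I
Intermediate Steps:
K(k) = -3 + √2*√k (K(k) = -3 + √(k + k) = -3 + √(2*k) = -3 + √2*√k)
B = 7 (B = -7*(-1) = 7)
C(X, R) = -51 + R + X (C(X, R) = (R + X) - 51 = -51 + R + X)
K(-59) - C(-67, B) = (-3 + √2*√(-59)) - (-51 + 7 - 67) = (-3 + √2*(I*√59)) - 1*(-111) = (-3 + I*√118) + 111 = 108 + I*√118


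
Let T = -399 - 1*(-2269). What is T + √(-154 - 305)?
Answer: 1870 + 3*I*√51 ≈ 1870.0 + 21.424*I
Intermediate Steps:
T = 1870 (T = -399 + 2269 = 1870)
T + √(-154 - 305) = 1870 + √(-154 - 305) = 1870 + √(-459) = 1870 + 3*I*√51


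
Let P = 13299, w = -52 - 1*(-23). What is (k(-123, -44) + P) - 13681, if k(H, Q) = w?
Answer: -411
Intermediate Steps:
w = -29 (w = -52 + 23 = -29)
k(H, Q) = -29
(k(-123, -44) + P) - 13681 = (-29 + 13299) - 13681 = 13270 - 13681 = -411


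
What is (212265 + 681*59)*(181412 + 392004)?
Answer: 144755428704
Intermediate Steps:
(212265 + 681*59)*(181412 + 392004) = (212265 + 40179)*573416 = 252444*573416 = 144755428704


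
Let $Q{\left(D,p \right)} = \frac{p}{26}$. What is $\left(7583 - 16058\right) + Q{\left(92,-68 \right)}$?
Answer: $- \frac{110209}{13} \approx -8477.6$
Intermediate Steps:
$Q{\left(D,p \right)} = \frac{p}{26}$ ($Q{\left(D,p \right)} = p \frac{1}{26} = \frac{p}{26}$)
$\left(7583 - 16058\right) + Q{\left(92,-68 \right)} = \left(7583 - 16058\right) + \frac{1}{26} \left(-68\right) = -8475 - \frac{34}{13} = - \frac{110209}{13}$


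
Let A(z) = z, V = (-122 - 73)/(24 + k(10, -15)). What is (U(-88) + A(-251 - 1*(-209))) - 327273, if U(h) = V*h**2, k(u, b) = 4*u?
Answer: -350910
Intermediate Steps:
V = -195/64 (V = (-122 - 73)/(24 + 4*10) = -195/(24 + 40) = -195/64 ≈ -3.0469)
U(h) = -195*h**2/64
(U(-88) + A(-251 - 1*(-209))) - 327273 = (-195/64*(-88)**2 + (-251 - 1*(-209))) - 327273 = (-195/64*7744 + (-251 + 209)) - 327273 = (-23595 - 42) - 327273 = -23637 - 327273 = -350910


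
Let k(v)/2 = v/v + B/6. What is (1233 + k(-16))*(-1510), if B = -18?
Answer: -1855790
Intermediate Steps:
k(v) = -4 (k(v) = 2*(v/v - 18/6) = 2*(1 - 18*⅙) = 2*(1 - 3) = 2*(-2) = -4)
(1233 + k(-16))*(-1510) = (1233 - 4)*(-1510) = 1229*(-1510) = -1855790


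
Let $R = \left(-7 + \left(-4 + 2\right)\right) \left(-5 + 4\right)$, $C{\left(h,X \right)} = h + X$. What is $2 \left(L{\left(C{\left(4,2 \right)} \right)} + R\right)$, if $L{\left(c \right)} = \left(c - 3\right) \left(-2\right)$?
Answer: $6$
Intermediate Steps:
$C{\left(h,X \right)} = X + h$
$L{\left(c \right)} = 6 - 2 c$ ($L{\left(c \right)} = \left(-3 + c\right) \left(-2\right) = 6 - 2 c$)
$R = 9$ ($R = \left(-7 - 2\right) \left(-1\right) = \left(-9\right) \left(-1\right) = 9$)
$2 \left(L{\left(C{\left(4,2 \right)} \right)} + R\right) = 2 \left(\left(6 - 2 \left(2 + 4\right)\right) + 9\right) = 2 \left(\left(6 - 12\right) + 9\right) = 2 \left(-6 + 9\right) = 2 \cdot 3 = 6$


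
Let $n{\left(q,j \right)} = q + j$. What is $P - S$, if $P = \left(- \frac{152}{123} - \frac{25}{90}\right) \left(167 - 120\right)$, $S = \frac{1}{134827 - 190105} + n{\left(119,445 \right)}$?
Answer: $- \frac{719736430}{1133199} \approx -635.14$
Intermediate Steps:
$n{\left(q,j \right)} = j + q$
$S = \frac{31176791}{55278}$ ($S = \frac{1}{134827 - 190105} + \left(445 + 119\right) = \frac{1}{-55278} + 564 = - \frac{1}{55278} + 564 = \frac{31176791}{55278} \approx 564.0$)
$P = - \frac{52499}{738}$ ($P = \left(\left(-152\right) \frac{1}{123} - \frac{5}{18}\right) 47 = \left(- \frac{152}{123} - \frac{5}{18}\right) 47 = \left(- \frac{1117}{738}\right) 47 = - \frac{52499}{738} \approx -71.137$)
$P - S = - \frac{52499}{738} - \frac{31176791}{55278} = - \frac{719736430}{1133199}$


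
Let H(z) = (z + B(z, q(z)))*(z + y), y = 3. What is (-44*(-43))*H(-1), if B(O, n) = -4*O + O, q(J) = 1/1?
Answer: 7568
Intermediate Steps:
q(J) = 1
B(O, n) = -3*O
H(z) = -2*z*(3 + z) (H(z) = (z - 3*z)*(z + 3) = (-2*z)*(3 + z) = -2*z*(3 + z))
(-44*(-43))*H(-1) = (-44*(-43))*(2*(-1)*(-3 - 1*(-1))) = 1892*(2*(-1)*(-3 + 1)) = 1892*(2*(-1)*(-2)) = 1892*4 = 7568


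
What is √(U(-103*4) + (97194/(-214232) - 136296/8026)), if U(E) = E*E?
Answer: √7840375121014661965921/214928254 ≈ 411.98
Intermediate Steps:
U(E) = E²
√(U(-103*4) + (97194/(-214232) - 136296/8026)) = √((-103*4)² + (97194/(-214232) - 136296/8026)) = √((-412)² + (97194*(-1/214232) - 136296*1/8026)) = √(169744 + (-48597/107116 - 68148/4013)) = √(169744 - 7494760929/429856508) = √(72958068333023/429856508) = √7840375121014661965921/214928254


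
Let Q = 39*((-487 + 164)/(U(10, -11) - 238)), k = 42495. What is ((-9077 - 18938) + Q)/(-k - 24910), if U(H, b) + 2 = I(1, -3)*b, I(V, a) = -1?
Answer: 492526/1187365 ≈ 0.41481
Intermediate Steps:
U(H, b) = -2 - b
Q = 12597/229 (Q = 39*((-487 + 164)/((-2 - 1*(-11)) - 238)) = 39*(-323/((-2 + 11) - 238)) = 39*(-323/(9 - 238)) = 39*(-323/(-229)) = 39*(-323*(-1/229)) = 39*(323/229) = 12597/229 ≈ 55.009)
((-9077 - 18938) + Q)/(-k - 24910) = ((-9077 - 18938) + 12597/229)/(-1*42495 - 24910) = (-28015 + 12597/229)/(-42495 - 24910) = -6402838/229/(-67405) = -6402838/229*(-1/67405) = 492526/1187365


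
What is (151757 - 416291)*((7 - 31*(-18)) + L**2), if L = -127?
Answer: -4416130596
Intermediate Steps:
(151757 - 416291)*((7 - 31*(-18)) + L**2) = (151757 - 416291)*((7 - 31*(-18)) + (-127)**2) = -264534*((7 + 558) + 16129) = -264534*(565 + 16129) = -264534*16694 = -4416130596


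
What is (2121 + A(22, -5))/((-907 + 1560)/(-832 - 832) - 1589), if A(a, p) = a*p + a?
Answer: -3382912/2644749 ≈ -1.2791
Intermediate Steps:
A(a, p) = a + a*p
(2121 + A(22, -5))/((-907 + 1560)/(-832 - 832) - 1589) = (2121 + 22*(1 - 5))/((-907 + 1560)/(-832 - 832) - 1589) = (2121 + 22*(-4))/(653/(-1664) - 1589) = (2121 - 88)/(653*(-1/1664) - 1589) = 2033/(-653/1664 - 1589) = 2033/(-2644749/1664) = 2033*(-1664/2644749) = -3382912/2644749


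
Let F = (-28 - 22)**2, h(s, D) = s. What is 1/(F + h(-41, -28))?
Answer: 1/2459 ≈ 0.00040667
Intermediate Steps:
F = 2500 (F = (-50)**2 = 2500)
1/(F + h(-41, -28)) = 1/(2500 - 41) = 1/2459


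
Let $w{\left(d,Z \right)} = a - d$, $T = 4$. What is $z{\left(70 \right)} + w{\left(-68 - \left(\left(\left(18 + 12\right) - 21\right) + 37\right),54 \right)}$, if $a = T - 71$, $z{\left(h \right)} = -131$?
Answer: $-84$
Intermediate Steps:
$a = -67$ ($a = 4 - 71 = -67$)
$w{\left(d,Z \right)} = -67 - d$
$z{\left(70 \right)} + w{\left(-68 - \left(\left(\left(18 + 12\right) - 21\right) + 37\right),54 \right)} = -131 - \left(-1 - \left(\left(\left(18 + 12\right) - 21\right) + 37\right)\right) = -131 - \left(-1 - \left(\left(30 - 21\right) + 37\right)\right) = -131 - \left(-1 - \left(9 + 37\right)\right) = -131 - \left(-1 - 46\right) = -131 - -47 = -131 + \left(-67 + 114\right) = -131 + 47 = -84$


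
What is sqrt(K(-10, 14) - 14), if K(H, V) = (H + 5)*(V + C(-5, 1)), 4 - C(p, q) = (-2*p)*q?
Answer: 3*I*sqrt(6) ≈ 7.3485*I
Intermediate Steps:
C(p, q) = 4 + 2*p*q (C(p, q) = 4 - (-2*p)*q = 4 - (-2)*p*q = 4 + 2*p*q)
K(H, V) = (-6 + V)*(5 + H) (K(H, V) = (H + 5)*(V + (4 + 2*(-5)*1)) = (5 + H)*(V + (4 - 10)) = (5 + H)*(V - 6) = (5 + H)*(-6 + V) = (-6 + V)*(5 + H))
sqrt(K(-10, 14) - 14) = sqrt((-30 - 6*(-10) + 5*14 - 10*14) - 14) = sqrt((-30 + 60 + 70 - 140) - 14) = sqrt(-40 - 14) = sqrt(-54) = 3*I*sqrt(6)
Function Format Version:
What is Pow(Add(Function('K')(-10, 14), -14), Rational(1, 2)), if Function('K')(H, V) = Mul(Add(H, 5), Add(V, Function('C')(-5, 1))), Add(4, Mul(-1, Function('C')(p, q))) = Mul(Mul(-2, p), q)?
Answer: Mul(3, I, Pow(6, Rational(1, 2))) ≈ Mul(7.3485, I)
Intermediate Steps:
Function('C')(p, q) = Add(4, Mul(2, p, q)) (Function('C')(p, q) = Add(4, Mul(-1, Mul(Mul(-2, p), q))) = Add(4, Mul(-1, Mul(-2, p, q))) = Add(4, Mul(2, p, q)))
Function('K')(H, V) = Mul(Add(-6, V), Add(5, H)) (Function('K')(H, V) = Mul(Add(H, 5), Add(V, Add(4, Mul(2, -5, 1)))) = Mul(Add(5, H), Add(V, Add(4, -10))) = Mul(Add(5, H), Add(V, -6)) = Mul(Add(5, H), Add(-6, V)) = Mul(Add(-6, V), Add(5, H)))
Pow(Add(Function('K')(-10, 14), -14), Rational(1, 2)) = Pow(Add(Add(-30, Mul(-6, -10), Mul(5, 14), Mul(-10, 14)), -14), Rational(1, 2)) = Pow(Add(Add(-30, 60, 70, -140), -14), Rational(1, 2)) = Pow(Add(-40, -14), Rational(1, 2)) = Pow(-54, Rational(1, 2)) = Mul(3, I, Pow(6, Rational(1, 2)))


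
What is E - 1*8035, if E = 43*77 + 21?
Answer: -4703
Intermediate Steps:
E = 3332 (E = 3311 + 21 = 3332)
E - 1*8035 = 3332 - 1*8035 = 3332 - 8035 = -4703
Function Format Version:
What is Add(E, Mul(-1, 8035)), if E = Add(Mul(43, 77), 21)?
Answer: -4703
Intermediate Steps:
E = 3332 (E = Add(3311, 21) = 3332)
Add(E, Mul(-1, 8035)) = Add(3332, Mul(-1, 8035)) = Add(3332, -8035) = -4703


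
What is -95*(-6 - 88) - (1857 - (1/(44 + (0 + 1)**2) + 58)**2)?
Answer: 21140146/2025 ≈ 10440.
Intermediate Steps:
-95*(-6 - 88) - (1857 - (1/(44 + (0 + 1)**2) + 58)**2) = -95*(-94) - (1857 - (1/(44 + 1**2) + 58)**2) = 8930 - (1857 - (1/(44 + 1) + 58)**2) = 8930 - (1857 - (1/45 + 58)**2) = 8930 - (1857 - (2611/45)**2) = 8930 - (1857 - 1*6817321/2025) = 8930 - (1857 - 6817321/2025) = 8930 - 1*(-3056896/2025) = 8930 + 3056896/2025 = 21140146/2025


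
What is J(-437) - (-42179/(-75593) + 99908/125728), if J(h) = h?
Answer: -1041542976601/2376039176 ≈ -438.35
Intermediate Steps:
J(-437) - (-42179/(-75593) + 99908/125728) = -437 - (-42179/(-75593) + 99908/125728) = -437 - (-42179*(-1/75593) + 99908*(1/125728)) = -437 - (42179/75593 + 24977/31432) = -437 - 1*3213856689/2376039176 = -437 - 3213856689/2376039176 = -1041542976601/2376039176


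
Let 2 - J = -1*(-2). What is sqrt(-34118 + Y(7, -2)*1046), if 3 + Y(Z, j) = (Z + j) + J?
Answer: I*sqrt(32026) ≈ 178.96*I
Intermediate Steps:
J = 0 (J = 2 - (-1)*(-2) = 2 - 1*2 = 2 - 2 = 0)
Y(Z, j) = -3 + Z + j (Y(Z, j) = -3 + ((Z + j) + 0) = -3 + (Z + j) = -3 + Z + j)
sqrt(-34118 + Y(7, -2)*1046) = sqrt(-34118 + (-3 + 7 - 2)*1046) = sqrt(-34118 + 2*1046) = sqrt(-34118 + 2092) = sqrt(-32026) = I*sqrt(32026)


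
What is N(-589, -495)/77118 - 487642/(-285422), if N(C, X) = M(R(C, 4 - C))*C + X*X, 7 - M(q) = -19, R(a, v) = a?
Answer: 51585274399/11005586898 ≈ 4.6872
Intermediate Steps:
M(q) = 26 (M(q) = 7 - 1*(-19) = 7 + 19 = 26)
N(C, X) = X² + 26*C (N(C, X) = 26*C + X*X = 26*C + X² = X² + 26*C)
N(-589, -495)/77118 - 487642/(-285422) = ((-495)² + 26*(-589))/77118 - 487642/(-285422) = (245025 - 15314)*(1/77118) - 487642*(-1/285422) = 229711*(1/77118) + 243821/142711 = 229711/77118 + 243821/142711 = 51585274399/11005586898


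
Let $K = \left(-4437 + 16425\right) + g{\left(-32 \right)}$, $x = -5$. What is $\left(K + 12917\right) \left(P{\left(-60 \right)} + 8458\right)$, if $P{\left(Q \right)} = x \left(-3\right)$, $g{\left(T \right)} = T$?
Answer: $210748929$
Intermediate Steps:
$P{\left(Q \right)} = 15$ ($P{\left(Q \right)} = \left(-5\right) \left(-3\right) = 15$)
$K = 11956$ ($K = \left(-4437 + 16425\right) - 32 = 11988 - 32 = 11956$)
$\left(K + 12917\right) \left(P{\left(-60 \right)} + 8458\right) = \left(11956 + 12917\right) \left(15 + 8458\right) = 24873 \cdot 8473 = 210748929$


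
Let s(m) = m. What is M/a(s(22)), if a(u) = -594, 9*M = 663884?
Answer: -331942/2673 ≈ -124.18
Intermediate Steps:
M = 663884/9 (M = (1/9)*663884 = 663884/9 ≈ 73765.)
M/a(s(22)) = (663884/9)/(-594) = (663884/9)*(-1/594) = -331942/2673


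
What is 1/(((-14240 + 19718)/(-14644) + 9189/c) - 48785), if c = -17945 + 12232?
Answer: -41830586/2040788067775 ≈ -2.0497e-5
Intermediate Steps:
c = -5713
1/(((-14240 + 19718)/(-14644) + 9189/c) - 48785) = 1/(((-14240 + 19718)/(-14644) + 9189/(-5713)) - 48785) = 1/((5478*(-1/14644) + 9189*(-1/5713)) - 48785) = 1/((-2739/7322 - 9189/5713) - 48785) = 1/(-82929765/41830586 - 48785) = 1/(-2040788067775/41830586) = -41830586/2040788067775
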